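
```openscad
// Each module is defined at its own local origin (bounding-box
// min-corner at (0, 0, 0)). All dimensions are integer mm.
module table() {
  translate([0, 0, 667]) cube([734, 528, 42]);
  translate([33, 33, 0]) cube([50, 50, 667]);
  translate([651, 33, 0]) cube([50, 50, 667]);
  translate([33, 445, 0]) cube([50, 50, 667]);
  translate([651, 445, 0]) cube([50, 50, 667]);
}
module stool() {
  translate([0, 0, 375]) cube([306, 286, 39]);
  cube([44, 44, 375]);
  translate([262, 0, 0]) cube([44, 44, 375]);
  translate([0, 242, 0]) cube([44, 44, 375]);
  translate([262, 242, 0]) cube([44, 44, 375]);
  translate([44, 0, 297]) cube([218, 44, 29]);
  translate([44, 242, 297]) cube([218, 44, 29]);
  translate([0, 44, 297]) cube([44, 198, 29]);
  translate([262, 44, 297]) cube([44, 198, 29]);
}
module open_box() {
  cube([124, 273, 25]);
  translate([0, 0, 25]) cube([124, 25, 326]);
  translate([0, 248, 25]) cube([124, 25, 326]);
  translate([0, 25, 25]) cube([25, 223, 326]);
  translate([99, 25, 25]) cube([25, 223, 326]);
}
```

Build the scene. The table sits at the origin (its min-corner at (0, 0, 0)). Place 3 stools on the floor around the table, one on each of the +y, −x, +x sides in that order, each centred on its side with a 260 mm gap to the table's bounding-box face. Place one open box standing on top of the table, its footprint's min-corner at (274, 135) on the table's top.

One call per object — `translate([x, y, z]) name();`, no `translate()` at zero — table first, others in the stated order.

table();
translate([214, 788, 0]) stool();
translate([-566, 121, 0]) stool();
translate([994, 121, 0]) stool();
translate([274, 135, 709]) open_box();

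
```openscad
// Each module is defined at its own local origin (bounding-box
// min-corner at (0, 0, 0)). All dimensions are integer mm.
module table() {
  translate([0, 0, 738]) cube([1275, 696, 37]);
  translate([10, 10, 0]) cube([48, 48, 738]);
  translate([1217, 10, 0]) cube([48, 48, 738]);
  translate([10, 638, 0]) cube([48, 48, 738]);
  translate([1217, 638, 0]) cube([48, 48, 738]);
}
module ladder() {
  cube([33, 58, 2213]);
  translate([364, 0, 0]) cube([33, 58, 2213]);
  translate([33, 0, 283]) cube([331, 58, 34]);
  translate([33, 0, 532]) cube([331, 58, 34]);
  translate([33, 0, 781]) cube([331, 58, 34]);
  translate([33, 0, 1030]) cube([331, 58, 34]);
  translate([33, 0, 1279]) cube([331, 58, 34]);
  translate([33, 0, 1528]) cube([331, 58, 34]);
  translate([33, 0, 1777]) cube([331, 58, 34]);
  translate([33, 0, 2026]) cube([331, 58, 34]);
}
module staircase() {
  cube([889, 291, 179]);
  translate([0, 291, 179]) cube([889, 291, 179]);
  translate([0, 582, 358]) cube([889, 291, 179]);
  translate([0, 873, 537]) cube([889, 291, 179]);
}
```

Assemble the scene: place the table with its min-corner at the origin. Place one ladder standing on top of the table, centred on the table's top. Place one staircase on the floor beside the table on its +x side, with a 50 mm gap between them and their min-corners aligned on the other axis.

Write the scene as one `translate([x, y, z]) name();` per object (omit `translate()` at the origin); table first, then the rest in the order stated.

table();
translate([439, 319, 775]) ladder();
translate([1325, 0, 0]) staircase();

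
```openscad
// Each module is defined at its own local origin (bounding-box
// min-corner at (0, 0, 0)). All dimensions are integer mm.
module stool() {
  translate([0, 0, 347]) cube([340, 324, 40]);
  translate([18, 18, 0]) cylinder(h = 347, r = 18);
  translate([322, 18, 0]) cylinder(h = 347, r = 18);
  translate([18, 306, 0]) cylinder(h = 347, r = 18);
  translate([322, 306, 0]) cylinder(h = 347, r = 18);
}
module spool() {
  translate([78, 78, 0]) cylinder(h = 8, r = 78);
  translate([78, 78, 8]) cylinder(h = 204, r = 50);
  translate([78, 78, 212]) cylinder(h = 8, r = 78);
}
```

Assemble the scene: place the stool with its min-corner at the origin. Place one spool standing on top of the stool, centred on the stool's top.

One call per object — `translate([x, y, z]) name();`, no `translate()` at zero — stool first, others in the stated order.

stool();
translate([92, 84, 387]) spool();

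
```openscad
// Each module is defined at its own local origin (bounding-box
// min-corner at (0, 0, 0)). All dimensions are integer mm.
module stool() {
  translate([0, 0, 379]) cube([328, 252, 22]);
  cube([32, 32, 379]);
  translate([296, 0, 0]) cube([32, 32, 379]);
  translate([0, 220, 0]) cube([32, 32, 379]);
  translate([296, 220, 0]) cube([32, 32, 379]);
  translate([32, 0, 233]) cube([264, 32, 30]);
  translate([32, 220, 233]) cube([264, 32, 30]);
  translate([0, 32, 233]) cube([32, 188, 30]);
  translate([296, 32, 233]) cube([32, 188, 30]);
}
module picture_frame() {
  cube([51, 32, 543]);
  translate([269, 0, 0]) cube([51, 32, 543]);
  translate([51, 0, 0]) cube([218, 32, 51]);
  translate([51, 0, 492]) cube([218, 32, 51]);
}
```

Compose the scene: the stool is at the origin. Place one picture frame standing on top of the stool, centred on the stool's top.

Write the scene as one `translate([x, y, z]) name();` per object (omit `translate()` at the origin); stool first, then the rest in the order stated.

stool();
translate([4, 110, 401]) picture_frame();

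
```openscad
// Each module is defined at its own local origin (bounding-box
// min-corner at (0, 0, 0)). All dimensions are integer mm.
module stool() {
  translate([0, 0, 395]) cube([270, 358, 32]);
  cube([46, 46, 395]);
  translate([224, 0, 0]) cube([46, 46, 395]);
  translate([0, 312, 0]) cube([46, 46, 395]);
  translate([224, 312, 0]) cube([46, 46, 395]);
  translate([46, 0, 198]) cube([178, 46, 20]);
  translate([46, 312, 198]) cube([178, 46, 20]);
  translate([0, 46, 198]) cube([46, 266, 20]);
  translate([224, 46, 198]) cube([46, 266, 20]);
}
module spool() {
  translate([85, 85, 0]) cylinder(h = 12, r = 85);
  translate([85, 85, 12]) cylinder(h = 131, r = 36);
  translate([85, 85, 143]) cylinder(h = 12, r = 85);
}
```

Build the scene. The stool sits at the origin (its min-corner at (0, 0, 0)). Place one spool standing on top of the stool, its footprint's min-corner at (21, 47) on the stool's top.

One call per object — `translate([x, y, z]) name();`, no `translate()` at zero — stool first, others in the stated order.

stool();
translate([21, 47, 427]) spool();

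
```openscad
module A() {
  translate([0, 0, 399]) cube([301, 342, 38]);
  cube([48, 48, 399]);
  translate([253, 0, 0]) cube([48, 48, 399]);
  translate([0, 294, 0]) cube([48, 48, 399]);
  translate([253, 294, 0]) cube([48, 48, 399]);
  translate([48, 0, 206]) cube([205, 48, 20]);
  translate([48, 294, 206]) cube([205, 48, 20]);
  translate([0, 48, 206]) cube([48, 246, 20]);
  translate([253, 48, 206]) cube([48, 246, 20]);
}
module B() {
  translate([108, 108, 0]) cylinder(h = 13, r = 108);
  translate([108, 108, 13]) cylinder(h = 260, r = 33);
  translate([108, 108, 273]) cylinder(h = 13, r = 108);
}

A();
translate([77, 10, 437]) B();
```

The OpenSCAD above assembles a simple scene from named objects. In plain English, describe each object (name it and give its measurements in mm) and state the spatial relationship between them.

A is a four-legged stool. The seat is a 301×342×38 mm slab whose top surface is at z = 437 mm; four square legs, each 48×48 mm in cross-section, run from the floor (z = 0) to the underside of the seat, each flush with a corner of the seat. Four stretchers, 48 mm wide and 20 mm tall, connect adjacent legs with their undersides at z = 206 mm, each running between the inner faces of the legs it joins and aligned with the legs' outer faces on the other axis.

B is a spool: two coaxial disc flanges of radius 108 mm and thickness 13 mm, joined by a core cylinder of radius 33 mm and height 260 mm. The lower flange rests on z = 0 and the three cylinders share a vertical axis.

The spool is on top of the stool.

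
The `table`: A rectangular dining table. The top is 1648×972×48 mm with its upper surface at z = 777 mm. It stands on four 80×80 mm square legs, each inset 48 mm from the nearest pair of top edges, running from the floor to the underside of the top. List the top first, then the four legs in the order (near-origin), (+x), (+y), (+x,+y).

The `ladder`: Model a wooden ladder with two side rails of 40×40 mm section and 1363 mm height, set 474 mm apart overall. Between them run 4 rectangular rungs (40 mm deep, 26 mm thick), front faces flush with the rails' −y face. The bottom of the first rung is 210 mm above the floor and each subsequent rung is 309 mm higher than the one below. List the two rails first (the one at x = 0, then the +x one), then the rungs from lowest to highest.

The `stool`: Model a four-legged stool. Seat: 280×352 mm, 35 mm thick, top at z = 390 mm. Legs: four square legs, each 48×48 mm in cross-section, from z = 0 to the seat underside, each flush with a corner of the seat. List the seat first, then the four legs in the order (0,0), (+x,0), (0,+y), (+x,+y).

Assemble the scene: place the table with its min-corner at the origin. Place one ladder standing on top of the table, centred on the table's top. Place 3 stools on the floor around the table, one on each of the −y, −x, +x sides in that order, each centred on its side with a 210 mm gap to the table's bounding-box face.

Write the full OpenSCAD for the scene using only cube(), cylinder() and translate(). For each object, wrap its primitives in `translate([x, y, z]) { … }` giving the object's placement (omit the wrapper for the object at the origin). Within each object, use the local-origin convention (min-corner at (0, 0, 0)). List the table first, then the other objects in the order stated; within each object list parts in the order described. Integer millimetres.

translate([0, 0, 729]) cube([1648, 972, 48]);
translate([48, 48, 0]) cube([80, 80, 729]);
translate([1520, 48, 0]) cube([80, 80, 729]);
translate([48, 844, 0]) cube([80, 80, 729]);
translate([1520, 844, 0]) cube([80, 80, 729]);
translate([587, 466, 777]) {
  cube([40, 40, 1363]);
  translate([434, 0, 0]) cube([40, 40, 1363]);
  translate([40, 0, 210]) cube([394, 40, 26]);
  translate([40, 0, 519]) cube([394, 40, 26]);
  translate([40, 0, 828]) cube([394, 40, 26]);
  translate([40, 0, 1137]) cube([394, 40, 26]);
}
translate([684, -562, 0]) {
  translate([0, 0, 355]) cube([280, 352, 35]);
  cube([48, 48, 355]);
  translate([232, 0, 0]) cube([48, 48, 355]);
  translate([0, 304, 0]) cube([48, 48, 355]);
  translate([232, 304, 0]) cube([48, 48, 355]);
}
translate([-490, 310, 0]) {
  translate([0, 0, 355]) cube([280, 352, 35]);
  cube([48, 48, 355]);
  translate([232, 0, 0]) cube([48, 48, 355]);
  translate([0, 304, 0]) cube([48, 48, 355]);
  translate([232, 304, 0]) cube([48, 48, 355]);
}
translate([1858, 310, 0]) {
  translate([0, 0, 355]) cube([280, 352, 35]);
  cube([48, 48, 355]);
  translate([232, 0, 0]) cube([48, 48, 355]);
  translate([0, 304, 0]) cube([48, 48, 355]);
  translate([232, 304, 0]) cube([48, 48, 355]);
}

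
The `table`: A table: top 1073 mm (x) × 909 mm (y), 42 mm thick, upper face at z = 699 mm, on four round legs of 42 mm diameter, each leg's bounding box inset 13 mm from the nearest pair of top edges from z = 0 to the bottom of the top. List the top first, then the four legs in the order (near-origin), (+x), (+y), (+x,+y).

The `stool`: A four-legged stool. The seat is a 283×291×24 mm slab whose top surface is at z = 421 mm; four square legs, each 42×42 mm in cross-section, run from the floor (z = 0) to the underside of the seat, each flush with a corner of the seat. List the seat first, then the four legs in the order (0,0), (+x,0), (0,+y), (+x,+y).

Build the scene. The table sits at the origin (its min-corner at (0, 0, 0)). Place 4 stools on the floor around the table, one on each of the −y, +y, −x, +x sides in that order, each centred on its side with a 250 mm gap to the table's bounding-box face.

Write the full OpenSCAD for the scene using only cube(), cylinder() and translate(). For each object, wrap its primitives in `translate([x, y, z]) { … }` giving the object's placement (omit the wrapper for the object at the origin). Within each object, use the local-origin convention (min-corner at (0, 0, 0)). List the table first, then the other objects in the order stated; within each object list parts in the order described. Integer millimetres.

translate([0, 0, 657]) cube([1073, 909, 42]);
translate([34, 34, 0]) cylinder(h = 657, r = 21);
translate([1039, 34, 0]) cylinder(h = 657, r = 21);
translate([34, 875, 0]) cylinder(h = 657, r = 21);
translate([1039, 875, 0]) cylinder(h = 657, r = 21);
translate([395, -541, 0]) {
  translate([0, 0, 397]) cube([283, 291, 24]);
  cube([42, 42, 397]);
  translate([241, 0, 0]) cube([42, 42, 397]);
  translate([0, 249, 0]) cube([42, 42, 397]);
  translate([241, 249, 0]) cube([42, 42, 397]);
}
translate([395, 1159, 0]) {
  translate([0, 0, 397]) cube([283, 291, 24]);
  cube([42, 42, 397]);
  translate([241, 0, 0]) cube([42, 42, 397]);
  translate([0, 249, 0]) cube([42, 42, 397]);
  translate([241, 249, 0]) cube([42, 42, 397]);
}
translate([-533, 309, 0]) {
  translate([0, 0, 397]) cube([283, 291, 24]);
  cube([42, 42, 397]);
  translate([241, 0, 0]) cube([42, 42, 397]);
  translate([0, 249, 0]) cube([42, 42, 397]);
  translate([241, 249, 0]) cube([42, 42, 397]);
}
translate([1323, 309, 0]) {
  translate([0, 0, 397]) cube([283, 291, 24]);
  cube([42, 42, 397]);
  translate([241, 0, 0]) cube([42, 42, 397]);
  translate([0, 249, 0]) cube([42, 42, 397]);
  translate([241, 249, 0]) cube([42, 42, 397]);
}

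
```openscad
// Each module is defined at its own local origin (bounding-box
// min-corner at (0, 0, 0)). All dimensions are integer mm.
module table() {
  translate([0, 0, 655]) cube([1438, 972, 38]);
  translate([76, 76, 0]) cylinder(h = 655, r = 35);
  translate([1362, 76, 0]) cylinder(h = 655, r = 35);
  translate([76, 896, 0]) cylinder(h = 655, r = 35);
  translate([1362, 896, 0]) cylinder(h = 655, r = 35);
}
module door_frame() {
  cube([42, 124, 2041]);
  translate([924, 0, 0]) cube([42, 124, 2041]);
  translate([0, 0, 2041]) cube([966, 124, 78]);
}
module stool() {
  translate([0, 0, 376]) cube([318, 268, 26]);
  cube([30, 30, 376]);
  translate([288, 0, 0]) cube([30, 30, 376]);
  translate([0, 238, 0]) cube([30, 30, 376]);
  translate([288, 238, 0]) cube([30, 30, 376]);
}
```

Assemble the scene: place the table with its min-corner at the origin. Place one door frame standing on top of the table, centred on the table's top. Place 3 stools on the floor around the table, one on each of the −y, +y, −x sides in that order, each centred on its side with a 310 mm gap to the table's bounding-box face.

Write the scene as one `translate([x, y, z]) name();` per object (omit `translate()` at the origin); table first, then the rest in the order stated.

table();
translate([236, 424, 693]) door_frame();
translate([560, -578, 0]) stool();
translate([560, 1282, 0]) stool();
translate([-628, 352, 0]) stool();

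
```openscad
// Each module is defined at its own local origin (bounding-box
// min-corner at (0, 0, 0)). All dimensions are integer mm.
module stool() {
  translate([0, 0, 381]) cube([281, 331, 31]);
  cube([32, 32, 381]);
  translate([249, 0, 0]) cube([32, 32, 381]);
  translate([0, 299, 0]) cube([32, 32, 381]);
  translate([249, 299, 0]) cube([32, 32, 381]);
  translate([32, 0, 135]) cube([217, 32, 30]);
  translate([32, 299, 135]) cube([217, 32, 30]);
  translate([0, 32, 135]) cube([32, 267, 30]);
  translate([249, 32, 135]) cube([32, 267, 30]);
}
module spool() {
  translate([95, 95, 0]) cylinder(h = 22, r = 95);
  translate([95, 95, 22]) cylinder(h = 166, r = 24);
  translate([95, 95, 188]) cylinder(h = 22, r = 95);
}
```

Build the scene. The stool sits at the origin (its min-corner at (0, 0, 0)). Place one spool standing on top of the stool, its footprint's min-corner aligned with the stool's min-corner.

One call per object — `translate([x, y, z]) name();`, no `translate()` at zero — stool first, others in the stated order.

stool();
translate([0, 0, 412]) spool();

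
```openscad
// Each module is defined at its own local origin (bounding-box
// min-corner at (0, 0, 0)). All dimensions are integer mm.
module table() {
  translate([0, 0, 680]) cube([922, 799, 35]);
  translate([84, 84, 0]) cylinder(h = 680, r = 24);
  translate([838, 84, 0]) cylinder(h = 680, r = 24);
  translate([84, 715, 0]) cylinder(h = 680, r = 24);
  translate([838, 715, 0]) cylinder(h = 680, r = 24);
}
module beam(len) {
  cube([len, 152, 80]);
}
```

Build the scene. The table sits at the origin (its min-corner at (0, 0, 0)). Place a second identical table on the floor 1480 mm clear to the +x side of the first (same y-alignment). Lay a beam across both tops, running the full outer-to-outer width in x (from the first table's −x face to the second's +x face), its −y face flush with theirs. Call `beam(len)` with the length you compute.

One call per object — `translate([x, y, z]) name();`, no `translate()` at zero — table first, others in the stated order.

table();
translate([2402, 0, 0]) table();
translate([0, 0, 715]) beam(3324);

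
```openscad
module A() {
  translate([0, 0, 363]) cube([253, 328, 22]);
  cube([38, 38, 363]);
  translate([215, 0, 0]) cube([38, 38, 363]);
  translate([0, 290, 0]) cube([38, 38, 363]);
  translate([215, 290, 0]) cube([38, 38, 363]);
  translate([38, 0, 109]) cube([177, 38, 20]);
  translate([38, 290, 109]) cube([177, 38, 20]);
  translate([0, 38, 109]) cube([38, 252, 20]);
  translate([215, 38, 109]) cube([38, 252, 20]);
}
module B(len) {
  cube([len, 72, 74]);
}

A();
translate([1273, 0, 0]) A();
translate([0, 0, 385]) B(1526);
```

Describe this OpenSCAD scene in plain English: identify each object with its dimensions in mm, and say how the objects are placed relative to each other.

A is a simple wooden stool: a rectangular seat 253 mm (x) by 328 mm (y), 22 mm thick, top face at z = 385 mm, on four square legs, each 38×38 mm in cross-section. The legs rest on z = 0, each flush with a corner of the seat. Four stretchers, 38 mm wide and 20 mm tall, connect adjacent legs with their undersides at z = 109 mm, each running between the inner faces of the legs it joins and aligned with the legs' outer faces on the other axis.

B is a rectangular beam 1526 mm long (x), 72 mm deep (y), 74 mm thick (z).

The beam spans the tops of two stools placed 1020 mm apart, resting at z = 385 mm.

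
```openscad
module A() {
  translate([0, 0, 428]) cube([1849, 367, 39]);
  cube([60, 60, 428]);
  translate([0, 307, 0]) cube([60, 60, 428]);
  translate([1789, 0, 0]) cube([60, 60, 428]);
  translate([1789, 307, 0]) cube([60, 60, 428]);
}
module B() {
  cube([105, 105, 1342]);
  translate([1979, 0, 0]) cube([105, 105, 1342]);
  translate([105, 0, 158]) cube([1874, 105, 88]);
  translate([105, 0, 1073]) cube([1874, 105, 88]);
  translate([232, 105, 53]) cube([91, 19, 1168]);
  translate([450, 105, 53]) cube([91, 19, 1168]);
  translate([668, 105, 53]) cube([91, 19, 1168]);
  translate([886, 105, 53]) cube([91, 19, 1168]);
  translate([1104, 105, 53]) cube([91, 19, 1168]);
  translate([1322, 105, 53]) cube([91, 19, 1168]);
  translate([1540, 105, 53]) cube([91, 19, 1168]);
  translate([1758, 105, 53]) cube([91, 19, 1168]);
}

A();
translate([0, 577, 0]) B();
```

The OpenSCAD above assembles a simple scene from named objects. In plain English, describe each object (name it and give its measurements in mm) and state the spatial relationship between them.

A is a long wooden bench with a 1849 mm (x) × 367 mm (y) seat, 39 mm thick, its top surface 467 mm above the floor. Four 60 mm square legs at the seat corners, flush with the edges, run from z = 0 to the seat underside.

B is a fence section. Two 105×105 mm posts, 1342 mm tall, stand on the floor with a clear span of 1874 mm between their inner faces. Two horizontal rails of 105×88 mm section span the gap between the posts with their undersides at z = 158 mm and z = 1073 mm, flush with the posts' −y face. 8 pickets, each 91 mm wide, 19 mm thick and 1168 mm tall, are fixed to the +y face of the rails with their bottoms at z = 53 mm, evenly spaced across the span with equal gaps (rounded down to the nearest mm) at the −x end and between each pair — any rounding remainder accumulates at the +x end.

The fence section is on the floor beside the bench on its +y side.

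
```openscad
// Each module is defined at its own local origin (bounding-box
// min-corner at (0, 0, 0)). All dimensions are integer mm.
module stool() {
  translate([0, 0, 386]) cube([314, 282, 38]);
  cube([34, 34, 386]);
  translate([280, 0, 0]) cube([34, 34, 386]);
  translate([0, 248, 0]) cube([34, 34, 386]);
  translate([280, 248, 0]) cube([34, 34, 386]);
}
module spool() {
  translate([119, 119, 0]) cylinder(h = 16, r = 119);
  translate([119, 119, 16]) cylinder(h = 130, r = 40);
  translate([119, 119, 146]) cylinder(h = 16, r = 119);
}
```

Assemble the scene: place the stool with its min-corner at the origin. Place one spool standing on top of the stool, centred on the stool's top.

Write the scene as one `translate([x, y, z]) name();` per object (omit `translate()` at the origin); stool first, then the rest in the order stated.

stool();
translate([38, 22, 424]) spool();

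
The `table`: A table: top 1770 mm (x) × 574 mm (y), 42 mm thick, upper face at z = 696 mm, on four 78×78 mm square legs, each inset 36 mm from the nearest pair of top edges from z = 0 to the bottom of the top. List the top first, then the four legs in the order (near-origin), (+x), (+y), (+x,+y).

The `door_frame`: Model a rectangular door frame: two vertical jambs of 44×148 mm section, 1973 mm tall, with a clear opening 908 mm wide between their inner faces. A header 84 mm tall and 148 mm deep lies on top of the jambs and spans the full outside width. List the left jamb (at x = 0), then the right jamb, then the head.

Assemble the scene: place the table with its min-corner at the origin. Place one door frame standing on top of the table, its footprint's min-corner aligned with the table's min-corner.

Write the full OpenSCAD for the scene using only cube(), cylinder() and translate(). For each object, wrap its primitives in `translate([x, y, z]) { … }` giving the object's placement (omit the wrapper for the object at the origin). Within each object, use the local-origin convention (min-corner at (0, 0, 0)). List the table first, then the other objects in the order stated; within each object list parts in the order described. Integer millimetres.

translate([0, 0, 654]) cube([1770, 574, 42]);
translate([36, 36, 0]) cube([78, 78, 654]);
translate([1656, 36, 0]) cube([78, 78, 654]);
translate([36, 460, 0]) cube([78, 78, 654]);
translate([1656, 460, 0]) cube([78, 78, 654]);
translate([0, 0, 696]) {
  cube([44, 148, 1973]);
  translate([952, 0, 0]) cube([44, 148, 1973]);
  translate([0, 0, 1973]) cube([996, 148, 84]);
}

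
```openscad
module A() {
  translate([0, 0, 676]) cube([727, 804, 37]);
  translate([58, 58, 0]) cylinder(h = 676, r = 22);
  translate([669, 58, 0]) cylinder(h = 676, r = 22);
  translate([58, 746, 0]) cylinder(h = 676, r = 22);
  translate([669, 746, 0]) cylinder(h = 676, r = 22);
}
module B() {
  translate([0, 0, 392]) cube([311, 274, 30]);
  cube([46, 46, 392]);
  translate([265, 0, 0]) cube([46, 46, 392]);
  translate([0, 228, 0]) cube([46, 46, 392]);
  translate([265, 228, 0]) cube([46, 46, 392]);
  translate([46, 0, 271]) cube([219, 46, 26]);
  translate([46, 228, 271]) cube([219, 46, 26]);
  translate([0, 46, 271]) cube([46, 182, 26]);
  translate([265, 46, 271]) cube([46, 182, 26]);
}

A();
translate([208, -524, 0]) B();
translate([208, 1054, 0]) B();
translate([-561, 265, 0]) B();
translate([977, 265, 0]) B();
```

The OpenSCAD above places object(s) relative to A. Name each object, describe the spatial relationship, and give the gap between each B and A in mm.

A is a table. B is a stool. Four stools sit around the table at the −y, +y, −x, +x sides. The gap between each stool and the table is 250 mm.

Each stool's nearest face is 250 mm from the table's bounding box.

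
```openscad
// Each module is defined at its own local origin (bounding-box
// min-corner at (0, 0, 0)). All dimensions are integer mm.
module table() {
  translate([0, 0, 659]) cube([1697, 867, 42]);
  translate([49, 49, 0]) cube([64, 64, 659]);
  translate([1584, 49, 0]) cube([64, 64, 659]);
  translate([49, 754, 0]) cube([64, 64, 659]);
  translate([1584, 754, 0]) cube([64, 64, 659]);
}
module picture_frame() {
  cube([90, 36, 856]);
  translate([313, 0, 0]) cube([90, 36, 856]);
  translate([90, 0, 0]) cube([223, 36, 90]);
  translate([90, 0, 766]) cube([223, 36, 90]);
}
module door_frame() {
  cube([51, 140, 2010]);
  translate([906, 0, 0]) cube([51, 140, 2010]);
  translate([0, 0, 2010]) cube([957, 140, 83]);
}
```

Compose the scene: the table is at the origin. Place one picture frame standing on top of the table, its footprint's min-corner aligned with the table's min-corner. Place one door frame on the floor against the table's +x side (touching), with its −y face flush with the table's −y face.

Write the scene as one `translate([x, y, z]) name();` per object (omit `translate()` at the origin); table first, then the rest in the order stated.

table();
translate([0, 0, 701]) picture_frame();
translate([1697, 0, 0]) door_frame();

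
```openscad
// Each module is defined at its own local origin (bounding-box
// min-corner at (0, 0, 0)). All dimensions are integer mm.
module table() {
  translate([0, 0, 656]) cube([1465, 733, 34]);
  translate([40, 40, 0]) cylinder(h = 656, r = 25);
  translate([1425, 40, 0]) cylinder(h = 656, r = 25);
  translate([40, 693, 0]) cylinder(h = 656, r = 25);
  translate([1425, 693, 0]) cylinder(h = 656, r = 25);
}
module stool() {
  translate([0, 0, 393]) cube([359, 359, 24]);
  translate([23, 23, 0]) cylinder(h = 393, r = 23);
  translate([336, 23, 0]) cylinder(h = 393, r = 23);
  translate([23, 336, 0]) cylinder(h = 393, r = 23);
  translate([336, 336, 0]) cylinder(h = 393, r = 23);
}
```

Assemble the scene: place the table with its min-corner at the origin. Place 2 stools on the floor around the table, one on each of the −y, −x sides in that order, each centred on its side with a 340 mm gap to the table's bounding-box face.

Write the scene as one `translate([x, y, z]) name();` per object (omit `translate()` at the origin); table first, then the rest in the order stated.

table();
translate([553, -699, 0]) stool();
translate([-699, 187, 0]) stool();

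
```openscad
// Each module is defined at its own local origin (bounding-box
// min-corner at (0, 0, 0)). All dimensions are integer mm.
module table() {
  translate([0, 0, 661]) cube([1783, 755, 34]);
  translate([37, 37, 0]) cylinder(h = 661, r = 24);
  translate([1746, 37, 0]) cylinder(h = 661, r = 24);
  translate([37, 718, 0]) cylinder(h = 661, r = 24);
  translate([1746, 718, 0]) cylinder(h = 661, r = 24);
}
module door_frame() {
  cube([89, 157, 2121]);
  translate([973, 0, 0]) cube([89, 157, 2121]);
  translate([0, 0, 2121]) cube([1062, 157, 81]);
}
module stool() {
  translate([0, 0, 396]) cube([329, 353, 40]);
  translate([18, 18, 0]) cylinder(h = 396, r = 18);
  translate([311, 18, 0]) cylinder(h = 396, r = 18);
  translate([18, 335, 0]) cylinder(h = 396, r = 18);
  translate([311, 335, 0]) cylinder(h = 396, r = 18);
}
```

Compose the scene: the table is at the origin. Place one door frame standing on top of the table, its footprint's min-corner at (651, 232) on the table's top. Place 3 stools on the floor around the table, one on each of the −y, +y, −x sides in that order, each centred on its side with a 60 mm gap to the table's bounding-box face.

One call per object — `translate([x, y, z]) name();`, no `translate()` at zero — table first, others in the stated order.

table();
translate([651, 232, 695]) door_frame();
translate([727, -413, 0]) stool();
translate([727, 815, 0]) stool();
translate([-389, 201, 0]) stool();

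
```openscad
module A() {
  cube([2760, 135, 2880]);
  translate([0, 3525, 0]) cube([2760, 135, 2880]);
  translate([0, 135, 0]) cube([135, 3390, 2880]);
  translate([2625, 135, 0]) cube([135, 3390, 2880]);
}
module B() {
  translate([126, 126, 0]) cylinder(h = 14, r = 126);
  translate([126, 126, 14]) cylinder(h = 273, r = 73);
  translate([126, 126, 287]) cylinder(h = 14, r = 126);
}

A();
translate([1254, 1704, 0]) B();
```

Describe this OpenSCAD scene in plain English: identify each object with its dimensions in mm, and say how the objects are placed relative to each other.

A is the wall frame of a small rectangular building: four walls, each 2880 mm tall and 135 mm thick, enclosing a footprint 2760 mm (x) by 3660 mm (y) outside-to-outside, with no floor or roof. The front and back walls (the −y and +y sides) span the full width; the two side walls fit between them.

B is a spool: two coaxial disc flanges of radius 126 mm and thickness 14 mm, joined by a core cylinder of radius 73 mm and height 273 mm. The lower flange rests on z = 0 and the three cylinders share a vertical axis.

The spool sits inside the house frame, centred.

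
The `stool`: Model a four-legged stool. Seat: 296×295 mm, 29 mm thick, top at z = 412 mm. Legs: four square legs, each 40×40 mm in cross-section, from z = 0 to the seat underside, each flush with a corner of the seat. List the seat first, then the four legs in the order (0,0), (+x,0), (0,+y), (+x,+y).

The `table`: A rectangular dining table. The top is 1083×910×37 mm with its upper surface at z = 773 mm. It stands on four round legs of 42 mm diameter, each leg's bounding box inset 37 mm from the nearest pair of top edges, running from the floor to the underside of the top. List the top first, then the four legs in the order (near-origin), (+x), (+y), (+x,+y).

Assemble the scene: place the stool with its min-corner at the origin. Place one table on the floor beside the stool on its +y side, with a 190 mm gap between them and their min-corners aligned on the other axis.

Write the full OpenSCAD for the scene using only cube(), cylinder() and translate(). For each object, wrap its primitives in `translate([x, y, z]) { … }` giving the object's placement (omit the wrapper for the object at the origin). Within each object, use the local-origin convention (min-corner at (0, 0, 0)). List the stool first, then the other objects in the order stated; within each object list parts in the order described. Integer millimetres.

translate([0, 0, 383]) cube([296, 295, 29]);
cube([40, 40, 383]);
translate([256, 0, 0]) cube([40, 40, 383]);
translate([0, 255, 0]) cube([40, 40, 383]);
translate([256, 255, 0]) cube([40, 40, 383]);
translate([0, 485, 0]) {
  translate([0, 0, 736]) cube([1083, 910, 37]);
  translate([58, 58, 0]) cylinder(h = 736, r = 21);
  translate([1025, 58, 0]) cylinder(h = 736, r = 21);
  translate([58, 852, 0]) cylinder(h = 736, r = 21);
  translate([1025, 852, 0]) cylinder(h = 736, r = 21);
}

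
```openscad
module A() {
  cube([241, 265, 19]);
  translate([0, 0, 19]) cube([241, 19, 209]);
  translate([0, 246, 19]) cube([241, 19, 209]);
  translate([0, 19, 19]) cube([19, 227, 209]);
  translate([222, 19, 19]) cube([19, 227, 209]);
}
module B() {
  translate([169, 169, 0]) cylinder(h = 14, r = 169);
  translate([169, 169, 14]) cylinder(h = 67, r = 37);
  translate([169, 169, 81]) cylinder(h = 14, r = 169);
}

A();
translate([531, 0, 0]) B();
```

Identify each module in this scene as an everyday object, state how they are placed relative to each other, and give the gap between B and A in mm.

The spool's nearest face is 290 mm from the open box's +x face.

A is an open box. B is a spool. The spool is on the floor beside the open box on its +x side. The gap between the spool and the open box is 290 mm.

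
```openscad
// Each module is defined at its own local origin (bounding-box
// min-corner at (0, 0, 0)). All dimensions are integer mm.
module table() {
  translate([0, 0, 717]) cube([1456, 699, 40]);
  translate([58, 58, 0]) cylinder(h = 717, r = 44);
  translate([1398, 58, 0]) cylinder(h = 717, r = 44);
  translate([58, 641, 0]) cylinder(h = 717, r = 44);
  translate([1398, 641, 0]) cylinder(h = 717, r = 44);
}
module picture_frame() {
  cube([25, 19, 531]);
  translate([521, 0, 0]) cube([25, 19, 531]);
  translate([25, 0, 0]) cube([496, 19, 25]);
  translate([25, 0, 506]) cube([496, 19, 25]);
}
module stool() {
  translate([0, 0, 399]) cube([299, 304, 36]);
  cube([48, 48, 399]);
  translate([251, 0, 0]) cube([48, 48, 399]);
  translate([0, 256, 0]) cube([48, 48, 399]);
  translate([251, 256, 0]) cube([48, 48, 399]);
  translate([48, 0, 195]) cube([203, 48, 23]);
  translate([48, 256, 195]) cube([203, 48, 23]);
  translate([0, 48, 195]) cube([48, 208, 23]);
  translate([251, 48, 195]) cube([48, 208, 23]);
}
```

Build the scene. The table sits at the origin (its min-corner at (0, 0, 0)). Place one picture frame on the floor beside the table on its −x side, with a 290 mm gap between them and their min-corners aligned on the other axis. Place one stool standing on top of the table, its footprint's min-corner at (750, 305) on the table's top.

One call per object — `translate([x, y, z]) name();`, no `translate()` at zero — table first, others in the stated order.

table();
translate([-836, 0, 0]) picture_frame();
translate([750, 305, 757]) stool();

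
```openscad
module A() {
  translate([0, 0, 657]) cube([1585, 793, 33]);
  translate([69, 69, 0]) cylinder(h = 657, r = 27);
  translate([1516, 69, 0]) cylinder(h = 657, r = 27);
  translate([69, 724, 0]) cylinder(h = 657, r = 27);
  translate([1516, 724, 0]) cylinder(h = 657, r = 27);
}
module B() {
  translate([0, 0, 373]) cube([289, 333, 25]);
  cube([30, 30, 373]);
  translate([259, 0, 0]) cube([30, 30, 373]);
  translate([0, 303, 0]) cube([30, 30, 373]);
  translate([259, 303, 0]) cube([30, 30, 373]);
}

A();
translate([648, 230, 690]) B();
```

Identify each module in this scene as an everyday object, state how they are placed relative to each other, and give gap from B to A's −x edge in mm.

The stool's min-x is at 648; the table's min-x is 0; gap = 648 mm.

A is a table. B is a stool. The stool is on top of the table, centred. The gap from the stool to the table's −x edge is 648 mm.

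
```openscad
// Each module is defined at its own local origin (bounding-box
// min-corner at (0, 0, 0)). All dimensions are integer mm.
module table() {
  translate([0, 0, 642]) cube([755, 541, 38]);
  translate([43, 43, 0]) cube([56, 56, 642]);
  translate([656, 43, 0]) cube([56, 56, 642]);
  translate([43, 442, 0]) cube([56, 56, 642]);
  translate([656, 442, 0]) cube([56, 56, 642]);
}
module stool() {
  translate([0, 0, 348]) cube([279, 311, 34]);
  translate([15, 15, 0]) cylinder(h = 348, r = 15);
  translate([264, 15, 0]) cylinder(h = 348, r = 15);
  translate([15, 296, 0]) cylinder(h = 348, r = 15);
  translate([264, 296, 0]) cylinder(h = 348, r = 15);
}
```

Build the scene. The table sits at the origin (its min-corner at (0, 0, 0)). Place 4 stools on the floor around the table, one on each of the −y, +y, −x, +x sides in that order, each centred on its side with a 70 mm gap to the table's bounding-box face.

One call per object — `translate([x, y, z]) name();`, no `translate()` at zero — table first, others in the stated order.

table();
translate([238, -381, 0]) stool();
translate([238, 611, 0]) stool();
translate([-349, 115, 0]) stool();
translate([825, 115, 0]) stool();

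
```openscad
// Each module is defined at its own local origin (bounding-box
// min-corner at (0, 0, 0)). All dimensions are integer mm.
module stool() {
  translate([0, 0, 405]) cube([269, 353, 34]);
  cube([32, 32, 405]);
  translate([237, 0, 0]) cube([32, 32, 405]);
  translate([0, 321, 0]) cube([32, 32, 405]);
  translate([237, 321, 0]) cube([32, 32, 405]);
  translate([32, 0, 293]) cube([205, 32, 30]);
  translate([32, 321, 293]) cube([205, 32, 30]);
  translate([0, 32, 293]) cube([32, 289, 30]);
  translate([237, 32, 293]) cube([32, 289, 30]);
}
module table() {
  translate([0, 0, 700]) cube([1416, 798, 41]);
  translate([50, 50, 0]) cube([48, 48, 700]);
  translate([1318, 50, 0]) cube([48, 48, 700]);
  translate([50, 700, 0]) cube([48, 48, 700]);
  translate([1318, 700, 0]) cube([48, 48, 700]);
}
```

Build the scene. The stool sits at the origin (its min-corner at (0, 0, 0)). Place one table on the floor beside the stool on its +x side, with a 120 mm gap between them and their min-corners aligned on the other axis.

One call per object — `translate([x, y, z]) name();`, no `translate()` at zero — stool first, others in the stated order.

stool();
translate([389, 0, 0]) table();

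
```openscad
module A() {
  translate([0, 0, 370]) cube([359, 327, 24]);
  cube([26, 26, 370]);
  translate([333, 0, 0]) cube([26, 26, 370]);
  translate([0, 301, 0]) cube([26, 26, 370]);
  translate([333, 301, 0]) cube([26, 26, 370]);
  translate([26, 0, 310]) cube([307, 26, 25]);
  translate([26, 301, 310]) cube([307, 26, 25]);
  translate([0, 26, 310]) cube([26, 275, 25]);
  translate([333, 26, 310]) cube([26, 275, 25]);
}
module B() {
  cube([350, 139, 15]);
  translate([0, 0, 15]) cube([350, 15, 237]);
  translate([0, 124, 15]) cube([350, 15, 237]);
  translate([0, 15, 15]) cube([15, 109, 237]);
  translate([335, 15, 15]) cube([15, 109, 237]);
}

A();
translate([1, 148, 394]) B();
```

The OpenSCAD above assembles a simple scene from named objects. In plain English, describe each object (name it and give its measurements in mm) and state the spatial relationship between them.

A is a simple wooden stool: a rectangular seat 359 mm (x) by 327 mm (y), 24 mm thick, top face at z = 394 mm, on four square legs, each 26×26 mm in cross-section. The legs rest on z = 0, each flush with a corner of the seat. Four stretchers, 26 mm wide and 25 mm tall, connect adjacent legs with their undersides at z = 310 mm, each running between the inner faces of the legs it joins and aligned with the legs' outer faces on the other axis.

B is an open storage box with external size 350×139×252 mm and wall thickness 15 mm (the base is also 15 mm thick). The base covers the whole footprint; the four walls stand on the base, with the y-facing walls full-width and the x-facing walls fitting between their inner faces.

The open box is on top of the stool.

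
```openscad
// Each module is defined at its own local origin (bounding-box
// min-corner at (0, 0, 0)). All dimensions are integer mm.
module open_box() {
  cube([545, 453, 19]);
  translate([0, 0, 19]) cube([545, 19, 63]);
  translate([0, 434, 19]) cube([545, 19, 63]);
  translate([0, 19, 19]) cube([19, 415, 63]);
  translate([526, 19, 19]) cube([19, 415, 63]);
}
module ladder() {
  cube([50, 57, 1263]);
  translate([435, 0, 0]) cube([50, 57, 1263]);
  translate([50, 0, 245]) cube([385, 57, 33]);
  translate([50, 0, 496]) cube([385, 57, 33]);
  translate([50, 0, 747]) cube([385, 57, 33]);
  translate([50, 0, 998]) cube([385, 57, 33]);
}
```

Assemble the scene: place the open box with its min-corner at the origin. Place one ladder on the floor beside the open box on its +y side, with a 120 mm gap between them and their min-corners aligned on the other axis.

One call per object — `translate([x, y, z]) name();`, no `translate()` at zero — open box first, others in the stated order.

open_box();
translate([0, 573, 0]) ladder();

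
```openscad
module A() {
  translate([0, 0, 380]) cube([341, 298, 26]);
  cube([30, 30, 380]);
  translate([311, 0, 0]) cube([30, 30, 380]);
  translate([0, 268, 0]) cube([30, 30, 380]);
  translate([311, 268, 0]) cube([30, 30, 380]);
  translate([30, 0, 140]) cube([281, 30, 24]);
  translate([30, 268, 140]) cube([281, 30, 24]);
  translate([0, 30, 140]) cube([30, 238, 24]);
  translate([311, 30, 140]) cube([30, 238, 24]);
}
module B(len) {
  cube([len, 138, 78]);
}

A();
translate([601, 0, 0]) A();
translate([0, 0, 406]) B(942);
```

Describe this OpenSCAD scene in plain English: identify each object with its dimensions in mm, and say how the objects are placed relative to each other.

A is a four-legged stool. The seat is 341×298 mm, 26 mm thick, top at z = 406 mm. It stands on four square legs, each 30×30 mm in cross-section, from z = 0 to the seat underside, each flush with a corner of the seat. Four stretchers, 30 mm wide and 24 mm tall, connect adjacent legs with their undersides at z = 140 mm, each running between the inner faces of the legs it joins and aligned with the legs' outer faces on the other axis.

B is a rectangular beam 942 mm long (x), 138 mm deep (y), 78 mm thick (z).

The beam spans the tops of two stools placed 260 mm apart, resting at z = 406 mm.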